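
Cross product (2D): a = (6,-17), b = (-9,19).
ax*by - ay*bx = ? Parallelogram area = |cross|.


cross = 6*19 + 17*(-9) = 114 - 153 = -39
Parallelogram area = |-39| = 39

cross = -39, parallelogram area = 39


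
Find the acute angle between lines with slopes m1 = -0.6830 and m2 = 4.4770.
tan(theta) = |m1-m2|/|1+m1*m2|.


m1-m2 = -5.16
1+m1*m2 = -2.057791
tan(theta) = |-5.16/(-2.057791)| = 2.507543
theta = arctan(|-5.16/(-2.057791)|) = 68.2580 degrees (acute angle)

68.2580 degrees


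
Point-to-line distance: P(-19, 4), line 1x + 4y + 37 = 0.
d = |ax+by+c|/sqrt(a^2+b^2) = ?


|1*(-19) + 4*4 + 37| = |34| = 34
sqrt(1 + 16) = sqrt(17) = 4.1231
d = 34/sqrt(17) = 8.2462

8.2462


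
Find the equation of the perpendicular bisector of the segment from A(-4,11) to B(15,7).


Midpoint = (5.5, 9)
Slope of AB = dy/dx = -4/19 = -0.2105
Perp slope = -dx/dy = 19/4 = 4.7500
b = My - (perp slope)*Mx = 9 + (19*5.5)/(-4) = 9 - 26.1250 = -17.1250

y = 4.7500x - 17.1250


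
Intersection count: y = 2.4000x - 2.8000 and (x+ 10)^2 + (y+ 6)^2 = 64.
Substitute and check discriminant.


Substitute y = 2.4000x - 2.8000: (x+ 10)^2 + (2.4000x- 2.8000+ 6)^2 = 64
Expand to Ax^2 + Bx + C = 0, where b-k = 3.2
A = 1+m^2 = 6.76
B = 2(m(b-k) - h) = 2(2.4000*3.2 + 10) = 35.36
C = h^2 + (b-k)^2 - r^2 = 100 + 10.24 - 64 = 46.24
disc = B^2-4AC = 1250.3296 - 1250.3296 = 0
disc = 0

1 intersection point (tangent)


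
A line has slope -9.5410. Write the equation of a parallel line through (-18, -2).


Parallel lines have equal slopes.
m2 = -9.5410
b2 = -2 + 9.5410*(-18) = -173.7380

y = -9.5410x - 173.7380


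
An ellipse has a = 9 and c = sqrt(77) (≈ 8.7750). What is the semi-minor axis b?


b^2 = 9^2 - (sqrt(77))^2 = 81 - 77 = 4
b = sqrt(4) = 2

b = 2


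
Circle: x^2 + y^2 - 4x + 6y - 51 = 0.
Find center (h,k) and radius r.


h = -D/2 = 4/2 = 2
k = -E/2 = -6/2 = -3
r^2 = h^2 + k^2 - F = 4 + 9 + 51 = 64
r = 8

Center (2, -3), radius = 8


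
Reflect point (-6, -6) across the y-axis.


Reflection rule for y-axis: (-x, y)
(-6, -6) -> (6, -6)

(6, -6)


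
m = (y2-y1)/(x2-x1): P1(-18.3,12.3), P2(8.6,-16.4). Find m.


dy = -16.4 - 12.3 = -28.7
dx = 8.6 + 18.3 = 26.9
m = -28.7/26.9 = -1.0669

m = -1.0669


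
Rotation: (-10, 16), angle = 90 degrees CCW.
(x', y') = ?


cos(90) = 0, sin(90) = 1
x' = -10*0 - 16*1 = -16
y' = -10*1 + 16*0 = -10

(-16, -10)


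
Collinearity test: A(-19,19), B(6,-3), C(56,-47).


-19*(-3+ 47) + 6*(-47-19) + 56*(19+ 3)
= -836 - 396 + 1232 = 0

Yes, collinear (determinant = 0)


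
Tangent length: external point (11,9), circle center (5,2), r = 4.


d = sqrt((11-5)^2 + (9-2)^2) = sqrt(36+49) = 9.2195
L = sqrt(85.0000 - 16) = sqrt(69.0000) = 8.3066

8.3066


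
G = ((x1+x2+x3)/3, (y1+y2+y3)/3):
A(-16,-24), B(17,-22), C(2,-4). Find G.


Gx = (-16+17+2)/3 = 3/3 = 1.0000
Gy = (-24- 22- 4)/3 = -50/3 = -16.6667

G = (1.0000, -16.6667)


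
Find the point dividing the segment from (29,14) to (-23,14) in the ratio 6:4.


Px = (6*(-23) + 4*29)/10 = -22/10 = -2.2000
Py = (6*14 + 4*14)/10 = 140/10 = 14.0000

P = (-2.2000, 14.0000)


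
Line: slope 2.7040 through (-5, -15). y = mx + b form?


y + 15 = 2.7040(x + 5)
y = 2.7040x - 15 - 2.7040*(-5)
y = 2.7040x - 1.4800

y = 2.7040x - 1.4800


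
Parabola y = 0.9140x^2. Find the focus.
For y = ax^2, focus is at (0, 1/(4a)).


a = 0.9140
4a = 3.6560
focus = (0, 1/3.6560) = (0, 0.2735)

Focus = (0, 0.2735)


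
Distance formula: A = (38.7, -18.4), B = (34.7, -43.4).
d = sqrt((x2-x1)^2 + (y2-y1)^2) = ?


dx = 34.7 - 38.7 = -4.0
dy = -43.4 + 18.4 = -25.0
d = sqrt(16.0 + 625.0) = sqrt(641.0) = 25.3180

25.3180


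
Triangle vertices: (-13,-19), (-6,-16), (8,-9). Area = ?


-13*(-16+ 9) = 91
-6*(-9+ 19) = -60
8*(-19+ 16) = -24
sum = 7
Area = |7|/2 = 3.5000

3.5000 sq units


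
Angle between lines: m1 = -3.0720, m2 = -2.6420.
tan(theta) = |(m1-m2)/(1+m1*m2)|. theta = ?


m1-m2 = -0.43
1+m1*m2 = 9.116224
tan(theta) = |-0.43/9.116224| = 0.047169
theta = arctan(|-0.43/9.116224|) = 2.7006 degrees (acute angle)

2.7006 degrees


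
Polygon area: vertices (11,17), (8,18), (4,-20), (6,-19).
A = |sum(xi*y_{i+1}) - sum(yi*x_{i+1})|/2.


sum(xi*y_{i+1}) = 11*18 + 8*(-20) + 4*(-19) + 6*17 = 64
sum(yi*x_{i+1}) = 17*8 + 18*4 - 20*6 - 19*11 = -121
Area = |64 + 121|/2 = 185/2 = 92.5000

92.5000 sq units


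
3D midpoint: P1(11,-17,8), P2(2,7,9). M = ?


Mx = (11+2)/2 = 6.5000
My = (-17+7)/2 = -5.0000
Mz = (8+9)/2 = 8.5000

M = (6.5000, -5.0000, 8.5000)


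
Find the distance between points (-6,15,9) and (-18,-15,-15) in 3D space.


dx=-12, dy=-30, dz=-24
d = sqrt(144+900+576) = sqrt(1620) = 40.2492

40.2492


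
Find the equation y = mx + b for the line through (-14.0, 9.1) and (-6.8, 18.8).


m = (9.7)/(7.2) = 1.3472
b = y1 - m*x1 = 9.1 - (9.7*(-14.0))/(7.2) = 9.1 + 18.8611 = 27.9611

y = 1.3472x + 27.9611


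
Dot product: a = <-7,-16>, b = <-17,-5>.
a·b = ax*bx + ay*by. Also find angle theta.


a·b = -7*(-17) - 16*(-5) = 119 + 80 = 199
|a| = sqrt(49+256) = 17.4642
|b| = sqrt(289+25) = 17.7200
cos(theta) = 199/(sqrt(305)*sqrt(314)) = 199/sqrt(95770) = 0.643041
theta = arccos(199/sqrt(95770)) = 49.9811 degrees

a·b = 199, theta = 49.9811 deg


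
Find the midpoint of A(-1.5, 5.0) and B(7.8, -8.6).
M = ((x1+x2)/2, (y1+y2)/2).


Mx = (-1.5 + 7.8)/2 = 6.3/2 = 3.1500
My = (5.0 - 8.6)/2 = -3.6/2 = -1.8000

(3.1500, -1.8000)


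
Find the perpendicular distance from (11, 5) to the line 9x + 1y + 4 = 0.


|9*11 + 1*5 + 4| = |108| = 108
sqrt(81 + 1) = sqrt(82) = 9.0554
d = 108/sqrt(82) = 11.9266

11.9266


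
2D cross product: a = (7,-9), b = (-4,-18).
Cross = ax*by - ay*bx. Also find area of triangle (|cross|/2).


cross = 7*(-18) + 9*(-4) = -126 - 36 = -162
Triangle area = |-162|/2 = 162/2 = 81.0000

cross = -162, triangle area = 81.0000


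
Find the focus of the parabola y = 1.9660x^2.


a = 1.9660
4a = 7.8640
focus = (0, 1/7.8640) = (0, 0.1272)

Focus = (0, 0.1272)


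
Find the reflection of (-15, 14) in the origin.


Reflection rule for origin: (-x, -y)
(-15, 14) -> (15, -14)

(15, -14)


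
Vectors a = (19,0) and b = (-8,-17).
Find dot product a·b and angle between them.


a·b = 19*(-8) + 0*(-17) = -152 + 0 = -152
|a| = sqrt(361+0) = 19.0000
|b| = sqrt(64+289) = 18.7883
cos(theta) = -152/(sqrt(361)*sqrt(353)) = -152/sqrt(127433) = -0.425797
theta = arccos(-152/sqrt(127433)) = 115.2011 degrees

a·b = -152, theta = 115.2011 deg


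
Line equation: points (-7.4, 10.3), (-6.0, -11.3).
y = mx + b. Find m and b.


m = (-21.6)/(1.4) = -15.4286
b = y1 - m*x1 = 10.3 - (-21.6*(-7.4))/(1.4) = 10.3 - 114.1714 = -103.8714

y = -15.4286x - 103.8714


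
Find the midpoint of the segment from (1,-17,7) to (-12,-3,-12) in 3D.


Mx = (1- 12)/2 = -5.5000
My = (-17- 3)/2 = -10.0000
Mz = (7- 12)/2 = -2.5000

M = (-5.5000, -10.0000, -2.5000)


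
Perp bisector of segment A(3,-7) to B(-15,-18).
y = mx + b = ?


Midpoint = (-6, -12.5)
Slope of AB = dy/dx = -11/(-18) = 0.6111
Perp slope = -dx/dy = -18/11 = -1.6364
b = My - (perp slope)*Mx = -12.5 + (-18*(-6))/(-11) = -12.5 - 9.8182 = -22.3182

y = -1.6364x - 22.3182


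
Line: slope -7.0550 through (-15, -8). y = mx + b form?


y + 8 = -7.0550(x + 15)
y = -7.0550x - 8 + 7.0550*(-15)
y = -7.0550x - 113.8250

y = -7.0550x - 113.8250


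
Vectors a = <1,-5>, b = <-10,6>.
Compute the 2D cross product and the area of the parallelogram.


cross = 1*6 + 5*(-10) = 6 - 50 = -44
Parallelogram area = |-44| = 44

cross = -44, parallelogram area = 44


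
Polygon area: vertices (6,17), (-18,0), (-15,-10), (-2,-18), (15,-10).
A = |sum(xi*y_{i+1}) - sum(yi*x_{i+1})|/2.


sum(xi*y_{i+1}) = 6*0 - 18*(-10) - 15*(-18) - 2*(-10) + 15*17 = 725
sum(yi*x_{i+1}) = 17*(-18) + 0*(-15) - 10*(-2) - 18*15 - 10*6 = -616
Area = |725 + 616|/2 = 1341/2 = 670.5000

670.5000 sq units


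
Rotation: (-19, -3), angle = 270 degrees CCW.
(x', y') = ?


cos(270) = 0, sin(270) = -1
x' = -19*0 + 3*(-1) = -3
y' = -19*(-1) - 3*0 = 19

(-3, 19)


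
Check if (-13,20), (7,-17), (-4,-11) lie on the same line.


-13*(-17+ 11) + 7*(-11-20) - 4*(20+ 17)
= 78 - 217 - 148 = -287

No, not collinear (determinant = -287)


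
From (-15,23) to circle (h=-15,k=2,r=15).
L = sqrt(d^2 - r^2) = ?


d = sqrt((-15+ 15)^2 + (23-2)^2) = sqrt(0+441) = 21.0000
L = sqrt(441.0000 - 225) = sqrt(216.0000) = 14.6969

14.6969


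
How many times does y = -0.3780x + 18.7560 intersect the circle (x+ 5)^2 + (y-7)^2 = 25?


Substitute y = -0.3780x + 18.7560: (x+ 5)^2 + (-0.3780x+18.7560-7)^2 = 25
Expand to Ax^2 + Bx + C = 0, where b-k = 11.756
A = 1+m^2 = 1.142884
B = 2(m(b-k) - h) = 2(-0.3780*11.756 + 5) = 1.112464
C = h^2 + (b-k)^2 - r^2 = 25 + 138.203536 - 25 = 138.203536
disc = B^2-4AC = 1.2376 - 631.8024 = -630.5648
disc < 0

0 intersection points


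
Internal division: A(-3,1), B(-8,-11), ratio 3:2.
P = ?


Px = (3*(-8) + 2*(-3))/5 = -30/5 = -6.0000
Py = (3*(-11) + 2*1)/5 = -31/5 = -6.2000

P = (-6.0000, -6.2000)


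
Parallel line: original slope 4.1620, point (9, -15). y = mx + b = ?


Parallel lines have equal slopes.
m2 = 4.1620
b2 = -15 - 4.1620*9 = -52.4580

y = 4.1620x - 52.4580


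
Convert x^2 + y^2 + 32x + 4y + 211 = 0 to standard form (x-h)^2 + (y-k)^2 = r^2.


h = -D/2 = -32/2 = -16
k = -E/2 = -4/2 = -2
r^2 = h^2 + k^2 - F = 256 + 4 - 211 = 49
r = 7

Center (-16, -2), radius = 7


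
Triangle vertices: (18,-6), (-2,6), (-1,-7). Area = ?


18*(6+ 7) = 234
-2*(-7+ 6) = 2
-1*(-6-6) = 12
sum = 248
Area = |248|/2 = 124.0000

124.0000 sq units


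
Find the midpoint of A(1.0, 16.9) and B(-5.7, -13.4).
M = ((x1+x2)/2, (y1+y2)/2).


Mx = (1.0 - 5.7)/2 = -4.7/2 = -2.3500
My = (16.9 - 13.4)/2 = 3.5/2 = 1.7500

(-2.3500, 1.7500)


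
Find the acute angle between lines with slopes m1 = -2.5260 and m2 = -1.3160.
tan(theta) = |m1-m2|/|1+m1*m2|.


m1-m2 = -1.21
1+m1*m2 = 4.324216
tan(theta) = |-1.21/4.324216| = 0.279820
theta = arctan(|-1.21/4.324216|) = 15.6327 degrees (acute angle)

15.6327 degrees


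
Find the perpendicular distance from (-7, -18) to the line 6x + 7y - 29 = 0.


|6*(-7) + 7*(-18) - 29| = |-197| = 197
sqrt(36 + 49) = sqrt(85) = 9.2195
d = 197/sqrt(85) = 21.3677

21.3677


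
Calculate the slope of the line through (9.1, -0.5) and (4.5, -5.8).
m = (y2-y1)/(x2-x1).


dy = -5.8 + 0.5 = -5.3
dx = 4.5 - 9.1 = -4.6
m = -5.3/(-4.6) = 1.1522

m = 1.1522


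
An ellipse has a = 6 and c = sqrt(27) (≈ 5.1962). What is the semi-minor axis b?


b^2 = 6^2 - (sqrt(27))^2 = 36 - 27 = 9
b = sqrt(9) = 3

b = 3


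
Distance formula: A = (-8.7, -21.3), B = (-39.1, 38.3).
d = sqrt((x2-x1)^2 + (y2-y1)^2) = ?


dx = -39.1 + 8.7 = -30.4
dy = 38.3 + 21.3 = 59.6
d = sqrt(924.16 + 3552.16) = sqrt(4476.32) = 66.9053

66.9053


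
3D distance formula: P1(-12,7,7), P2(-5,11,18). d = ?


dx=7, dy=4, dz=11
d = sqrt(49+16+121) = sqrt(186) = 13.6382

13.6382


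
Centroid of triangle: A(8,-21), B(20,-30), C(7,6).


Gx = (8+20+7)/3 = 35/3 = 11.6667
Gy = (-21- 30+6)/3 = -45/3 = -15.0000

G = (11.6667, -15.0000)


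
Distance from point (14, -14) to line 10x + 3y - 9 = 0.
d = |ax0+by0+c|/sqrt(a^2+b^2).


|10*14 + 3*(-14) - 9| = |89| = 89
sqrt(100 + 9) = sqrt(109) = 10.4403
d = 89/sqrt(109) = 8.5247

8.5247


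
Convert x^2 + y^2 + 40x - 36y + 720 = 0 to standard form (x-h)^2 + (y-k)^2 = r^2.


h = -D/2 = -40/2 = -20
k = -E/2 = 36/2 = 18
r^2 = h^2 + k^2 - F = 400 + 324 - 720 = 4
r = 2

Center (-20, 18), radius = 2


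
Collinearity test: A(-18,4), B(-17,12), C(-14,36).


-18*(12-36) - 17*(36-4) - 14*(4-12)
= 432 - 544 + 112 = 0

Yes, collinear (determinant = 0)


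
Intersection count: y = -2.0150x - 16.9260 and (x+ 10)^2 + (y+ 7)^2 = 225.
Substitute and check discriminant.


Substitute y = -2.0150x - 16.9260: (x+ 10)^2 + (-2.0150x- 16.9260+ 7)^2 = 225
Expand to Ax^2 + Bx + C = 0, where b-k = -9.926
A = 1+m^2 = 5.060225
B = 2(m(b-k) - h) = 2(-2.0150*(-9.926) + 10) = 60.00178
C = h^2 + (b-k)^2 - r^2 = 100 + 98.525476 - 225 = -26.474524
disc = B^2-4AC = 3600.2136 + 535.8682 = 4136.0818
disc > 0

2 intersection points


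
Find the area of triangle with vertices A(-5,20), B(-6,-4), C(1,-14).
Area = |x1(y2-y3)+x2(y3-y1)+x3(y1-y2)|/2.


-5*(-4+ 14) = -50
-6*(-14-20) = 204
1*(20+ 4) = 24
sum = 178
Area = |178|/2 = 89.0000

89.0000 sq units


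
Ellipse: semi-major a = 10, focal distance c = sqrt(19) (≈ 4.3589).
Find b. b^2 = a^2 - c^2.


b^2 = 10^2 - (sqrt(19))^2 = 100 - 19 = 81
b = sqrt(81) = 9

b = 9


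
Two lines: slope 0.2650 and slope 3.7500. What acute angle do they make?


m1-m2 = -3.485
1+m1*m2 = 1.99375
tan(theta) = |-3.485/1.99375| = 1.747962
theta = arctan(|-3.485/1.99375|) = 60.2264 degrees (acute angle)

60.2264 degrees


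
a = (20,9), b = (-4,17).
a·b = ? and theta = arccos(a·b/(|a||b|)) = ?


a·b = 20*(-4) + 9*17 = -80 + 153 = 73
|a| = sqrt(400+81) = 21.9317
|b| = sqrt(16+289) = 17.4642
cos(theta) = 73/(sqrt(481)*sqrt(305)) = 73/sqrt(146705) = 0.190590
theta = arccos(73/sqrt(146705)) = 79.0128 degrees

a·b = 73, theta = 79.0128 deg


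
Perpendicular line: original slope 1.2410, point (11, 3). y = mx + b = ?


Perpendicular slope = -1/m1 = -1/1.2410 = -0.8058
b2 = y0 - m2*x0 = 3 + 11/1.2410 = 3 + 8.8638 = 11.8638

y = -0.8058x + 11.8638


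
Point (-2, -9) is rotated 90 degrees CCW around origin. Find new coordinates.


cos(90) = 0, sin(90) = 1
x' = -2*0 + 9*1 = 9
y' = -2*1 - 9*0 = -2

(9, -2)


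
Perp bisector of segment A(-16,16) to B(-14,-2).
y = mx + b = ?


Midpoint = (-15, 7)
Slope of AB = dy/dx = -18/2 = -9.0000
Perp slope = -dx/dy = 2/18 = 0.1111
b = My - (perp slope)*Mx = 7 + (2*(-15))/(-18) = 7 + 1.6667 = 8.6667

y = 0.1111x + 8.6667


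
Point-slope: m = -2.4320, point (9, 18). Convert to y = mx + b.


y - 18 = -2.4320(x - 9)
y = -2.4320x + 18 + 2.4320*9
y = -2.4320x + 39.8880

y = -2.4320x + 39.8880


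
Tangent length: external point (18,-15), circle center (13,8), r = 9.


d = sqrt((18-13)^2 + (-15-8)^2) = sqrt(25+529) = 23.5372
L = sqrt(554.0000 - 81) = sqrt(473.0000) = 21.7486

21.7486


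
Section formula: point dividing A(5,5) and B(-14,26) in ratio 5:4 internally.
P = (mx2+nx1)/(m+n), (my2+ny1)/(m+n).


Px = (5*(-14) + 4*5)/9 = -50/9 = -5.5556
Py = (5*26 + 4*5)/9 = 150/9 = 16.6667

P = (-5.5556, 16.6667)


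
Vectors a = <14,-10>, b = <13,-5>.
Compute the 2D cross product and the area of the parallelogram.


cross = 14*(-5) + 10*13 = -70 + 130 = 60
Parallelogram area = |60| = 60

cross = 60, parallelogram area = 60


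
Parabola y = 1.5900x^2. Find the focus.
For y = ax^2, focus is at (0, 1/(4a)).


a = 1.5900
4a = 6.3600
focus = (0, 1/6.3600) = (0, 0.1572)

Focus = (0, 0.1572)


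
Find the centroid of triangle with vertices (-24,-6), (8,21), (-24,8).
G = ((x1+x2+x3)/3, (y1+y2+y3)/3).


Gx = (-24+8- 24)/3 = -40/3 = -13.3333
Gy = (-6+21+8)/3 = 23/3 = 7.6667

G = (-13.3333, 7.6667)


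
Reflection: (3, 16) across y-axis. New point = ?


Reflection rule for y-axis: (-x, y)
(3, 16) -> (-3, 16)

(-3, 16)


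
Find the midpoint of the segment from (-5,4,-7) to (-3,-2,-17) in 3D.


Mx = (-5- 3)/2 = -4.0000
My = (4- 2)/2 = 1.0000
Mz = (-7- 17)/2 = -12.0000

M = (-4.0000, 1.0000, -12.0000)


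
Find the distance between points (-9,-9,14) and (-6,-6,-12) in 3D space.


dx=3, dy=3, dz=-26
d = sqrt(9+9+676) = sqrt(694) = 26.3439

26.3439


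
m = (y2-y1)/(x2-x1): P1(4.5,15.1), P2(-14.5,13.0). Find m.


dy = 13.0 - 15.1 = -2.1
dx = -14.5 - 4.5 = -19.0
m = -2.1/(-19.0) = 0.1105

m = 0.1105


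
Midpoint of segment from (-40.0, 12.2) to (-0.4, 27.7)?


Mx = (-40.0 - 0.4)/2 = -40.4/2 = -20.2000
My = (12.2 + 27.7)/2 = 39.9/2 = 19.9500

(-20.2000, 19.9500)


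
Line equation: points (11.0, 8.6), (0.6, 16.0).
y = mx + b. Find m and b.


m = (7.4)/(-10.4) = -0.7115
b = y1 - m*x1 = 8.6 - (7.4*11.0)/(-10.4) = 8.6 + 7.8269 = 16.4269

y = -0.7115x + 16.4269


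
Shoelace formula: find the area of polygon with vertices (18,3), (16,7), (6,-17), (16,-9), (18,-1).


sum(xi*y_{i+1}) = 18*7 + 16*(-17) + 6*(-9) + 16*(-1) + 18*3 = -162
sum(yi*x_{i+1}) = 3*16 + 7*6 - 17*16 - 9*18 - 1*18 = -362
Area = |-162 + 362|/2 = 200/2 = 100.0000

100.0000 sq units


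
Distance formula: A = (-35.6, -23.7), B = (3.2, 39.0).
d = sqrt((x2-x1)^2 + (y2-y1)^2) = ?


dx = 3.2 + 35.6 = 38.8
dy = 39.0 + 23.7 = 62.7
d = sqrt(1505.44 + 3931.29) = sqrt(5436.73) = 73.7342

73.7342


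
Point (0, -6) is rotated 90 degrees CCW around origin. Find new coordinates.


cos(90) = 0, sin(90) = 1
x' = 0*0 + 6*1 = 6
y' = 0*1 - 6*0 = 0

(6, 0)


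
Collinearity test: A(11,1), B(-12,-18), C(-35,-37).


11*(-18+ 37) - 12*(-37-1) - 35*(1+ 18)
= 209 + 456 - 665 = 0

Yes, collinear (determinant = 0)


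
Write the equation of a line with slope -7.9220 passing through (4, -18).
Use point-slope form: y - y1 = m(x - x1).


y + 18 = -7.9220(x - 4)
y = -7.9220x - 18 + 7.9220*4
y = -7.9220x + 13.6880

y = -7.9220x + 13.6880


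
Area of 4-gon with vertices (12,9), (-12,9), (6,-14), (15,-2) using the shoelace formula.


sum(xi*y_{i+1}) = 12*9 - 12*(-14) + 6*(-2) + 15*9 = 399
sum(yi*x_{i+1}) = 9*(-12) + 9*6 - 14*15 - 2*12 = -288
Area = |399 + 288|/2 = 687/2 = 343.5000

343.5000 sq units


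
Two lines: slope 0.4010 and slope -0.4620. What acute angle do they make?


m1-m2 = 0.863
1+m1*m2 = 0.814738
tan(theta) = |0.863/0.814738| = 1.059236
theta = arctan(|0.863/0.814738|) = 46.6477 degrees (acute angle)

46.6477 degrees


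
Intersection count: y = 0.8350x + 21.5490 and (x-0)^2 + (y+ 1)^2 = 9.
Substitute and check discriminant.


Substitute y = 0.8350x + 21.5490: (x-0)^2 + (0.8350x+21.5490+ 1)^2 = 9
Expand to Ax^2 + Bx + C = 0, where b-k = 22.549
A = 1+m^2 = 1.697225
B = 2(m(b-k) - h) = 2(0.8350*22.549 - 0) = 37.65683
C = h^2 + (b-k)^2 - r^2 = 0 + 508.457401 - 9 = 499.457401
disc = B^2-4AC = 1418.0368 - 3390.7663 = -1972.7295
disc < 0

0 intersection points


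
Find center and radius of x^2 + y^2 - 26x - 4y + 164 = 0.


h = -D/2 = 26/2 = 13
k = -E/2 = 4/2 = 2
r^2 = h^2 + k^2 - F = 169 + 4 - 164 = 9
r = 3

Center (13, 2), radius = 3


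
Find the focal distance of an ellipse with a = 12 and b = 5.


c^2 = 12^2 - 5^2 = 144 - 25 = 119
c = sqrt(119) = 10.9087

c = 10.9087


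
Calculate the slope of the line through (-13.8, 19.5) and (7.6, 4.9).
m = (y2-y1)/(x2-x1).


dy = 4.9 - 19.5 = -14.6
dx = 7.6 + 13.8 = 21.4
m = -14.6/21.4 = -0.6822

m = -0.6822


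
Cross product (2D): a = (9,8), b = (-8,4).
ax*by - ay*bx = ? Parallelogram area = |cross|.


cross = 9*4 - 8*(-8) = 36 + 64 = 100
Parallelogram area = |100| = 100

cross = 100, parallelogram area = 100


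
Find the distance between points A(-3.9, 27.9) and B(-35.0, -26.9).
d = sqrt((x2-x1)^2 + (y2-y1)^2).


dx = -35.0 + 3.9 = -31.1
dy = -26.9 - 27.9 = -54.8
d = sqrt(967.21 + 3003.04) = sqrt(3970.25) = 63.0099

63.0099


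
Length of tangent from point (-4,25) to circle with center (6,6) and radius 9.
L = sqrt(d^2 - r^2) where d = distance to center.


d = sqrt((-4-6)^2 + (25-6)^2) = sqrt(100+361) = 21.4709
L = sqrt(461.0000 - 81) = sqrt(380.0000) = 19.4936

19.4936


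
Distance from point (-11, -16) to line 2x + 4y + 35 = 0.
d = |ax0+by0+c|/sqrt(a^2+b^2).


|2*(-11) + 4*(-16) + 35| = |-51| = 51
sqrt(4 + 16) = sqrt(20) = 4.4721
d = 51/sqrt(20) = 11.4039

11.4039


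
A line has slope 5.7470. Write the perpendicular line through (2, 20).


Perpendicular slope = -1/m1 = -1/5.7470 = -0.1740
b2 = y0 - m2*x0 = 20 + 2/5.7470 = 20 + 0.3480 = 20.3480

y = -0.1740x + 20.3480


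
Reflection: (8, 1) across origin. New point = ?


Reflection rule for origin: (-x, -y)
(8, 1) -> (-8, -1)

(-8, -1)


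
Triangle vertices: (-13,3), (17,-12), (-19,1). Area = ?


-13*(-12-1) = 169
17*(1-3) = -34
-19*(3+ 12) = -285
sum = -150
Area = |-150|/2 = 75.0000

75.0000 sq units


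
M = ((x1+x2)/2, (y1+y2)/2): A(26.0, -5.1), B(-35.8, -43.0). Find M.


Mx = (26.0 - 35.8)/2 = -9.8/2 = -4.9000
My = (-5.1 - 43.0)/2 = -48.1/2 = -24.0500

(-4.9000, -24.0500)


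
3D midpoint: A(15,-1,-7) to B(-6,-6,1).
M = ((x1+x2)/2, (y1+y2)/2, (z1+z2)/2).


Mx = (15- 6)/2 = 4.5000
My = (-1- 6)/2 = -3.5000
Mz = (-7+1)/2 = -3.0000

M = (4.5000, -3.5000, -3.0000)


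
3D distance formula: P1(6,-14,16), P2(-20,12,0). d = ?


dx=-26, dy=26, dz=-16
d = sqrt(676+676+256) = sqrt(1608) = 40.0999

40.0999


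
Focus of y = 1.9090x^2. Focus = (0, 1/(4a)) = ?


a = 1.9090
4a = 7.6360
focus = (0, 1/7.6360) = (0, 0.1310)

Focus = (0, 0.1310)


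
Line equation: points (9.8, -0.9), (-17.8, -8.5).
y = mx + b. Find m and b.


m = (-7.6)/(-27.6) = 0.2754
b = y1 - m*x1 = -0.9 - (-7.6*9.8)/(-27.6) = -0.9 - 2.6986 = -3.5986

y = 0.2754x - 3.5986


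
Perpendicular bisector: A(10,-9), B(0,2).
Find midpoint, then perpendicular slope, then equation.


Midpoint = (5, -3.5)
Slope of AB = dy/dx = 11/(-10) = -1.1000
Perp slope = -dx/dy = 10/11 = 0.9091
b = My - (perp slope)*Mx = -3.5 + (-10*5)/11 = -3.5 - 4.5455 = -8.0455

y = 0.9091x - 8.0455


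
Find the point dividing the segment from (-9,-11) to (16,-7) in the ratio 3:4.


Px = (3*16 + 4*(-9))/7 = 12/7 = 1.7143
Py = (3*(-7) + 4*(-11))/7 = -65/7 = -9.2857

P = (1.7143, -9.2857)


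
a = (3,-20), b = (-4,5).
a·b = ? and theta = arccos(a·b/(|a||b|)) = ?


a·b = 3*(-4) - 20*5 = -12 - 100 = -112
|a| = sqrt(9+400) = 20.2237
|b| = sqrt(16+25) = 6.4031
cos(theta) = -112/(sqrt(409)*sqrt(41)) = -112/sqrt(16769) = -0.864897
theta = arccos(-112/sqrt(16769)) = 149.8710 degrees

a·b = -112, theta = 149.8710 deg


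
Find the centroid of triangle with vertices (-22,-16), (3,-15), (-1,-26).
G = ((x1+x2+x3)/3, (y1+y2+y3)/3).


Gx = (-22+3- 1)/3 = -20/3 = -6.6667
Gy = (-16- 15- 26)/3 = -57/3 = -19.0000

G = (-6.6667, -19.0000)


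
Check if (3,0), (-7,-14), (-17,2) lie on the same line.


3*(-14-2) - 7*(2-0) - 17*(0+ 14)
= -48 - 14 - 238 = -300

No, not collinear (determinant = -300)


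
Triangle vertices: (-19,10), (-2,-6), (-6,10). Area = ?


-19*(-6-10) = 304
-2*(10-10) = 0
-6*(10+ 6) = -96
sum = 208
Area = |208|/2 = 104.0000

104.0000 sq units


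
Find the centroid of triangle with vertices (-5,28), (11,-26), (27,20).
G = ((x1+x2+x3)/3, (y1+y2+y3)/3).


Gx = (-5+11+27)/3 = 33/3 = 11.0000
Gy = (28- 26+20)/3 = 22/3 = 7.3333

G = (11.0000, 7.3333)


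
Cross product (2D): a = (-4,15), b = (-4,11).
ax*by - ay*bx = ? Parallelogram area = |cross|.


cross = -4*11 - 15*(-4) = -44 + 60 = 16
Parallelogram area = |16| = 16

cross = 16, parallelogram area = 16


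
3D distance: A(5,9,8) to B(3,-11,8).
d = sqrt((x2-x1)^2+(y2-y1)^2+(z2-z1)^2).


dx=-2, dy=-20, dz=0
d = sqrt(4+400+0) = sqrt(404) = 20.0998

20.0998


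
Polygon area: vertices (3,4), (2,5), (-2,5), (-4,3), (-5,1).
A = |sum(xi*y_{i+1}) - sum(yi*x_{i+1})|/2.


sum(xi*y_{i+1}) = 3*5 + 2*5 - 2*3 - 4*1 - 5*4 = -5
sum(yi*x_{i+1}) = 4*2 + 5*(-2) + 5*(-4) + 3*(-5) + 1*3 = -34
Area = |-5 + 34|/2 = 29/2 = 14.5000

14.5000 sq units


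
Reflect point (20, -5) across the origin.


Reflection rule for origin: (-x, -y)
(20, -5) -> (-20, 5)

(-20, 5)


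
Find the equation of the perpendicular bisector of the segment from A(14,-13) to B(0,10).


Midpoint = (7, -1.5)
Slope of AB = dy/dx = 23/(-14) = -1.6429
Perp slope = -dx/dy = 14/23 = 0.6087
b = My - (perp slope)*Mx = -1.5 + (-14*7)/23 = -1.5 - 4.2609 = -5.7609

y = 0.6087x - 5.7609


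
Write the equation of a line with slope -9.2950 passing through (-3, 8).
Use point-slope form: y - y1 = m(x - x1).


y - 8 = -9.2950(x + 3)
y = -9.2950x + 8 + 9.2950*(-3)
y = -9.2950x - 19.8850

y = -9.2950x - 19.8850


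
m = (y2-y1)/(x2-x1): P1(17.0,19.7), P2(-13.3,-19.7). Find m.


dy = -19.7 - 19.7 = -39.4
dx = -13.3 - 17.0 = -30.3
m = -39.4/(-30.3) = 1.3003

m = 1.3003


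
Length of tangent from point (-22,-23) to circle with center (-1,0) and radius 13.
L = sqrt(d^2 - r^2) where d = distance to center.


d = sqrt((-22+ 1)^2 + (-23-0)^2) = sqrt(441+529) = 31.1448
L = sqrt(970.0000 - 169) = sqrt(801.0000) = 28.3019

28.3019


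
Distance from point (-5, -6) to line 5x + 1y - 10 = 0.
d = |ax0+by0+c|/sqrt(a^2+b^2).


|5*(-5) + 1*(-6) - 10| = |-41| = 41
sqrt(25 + 1) = sqrt(26) = 5.0990
d = 41/sqrt(26) = 8.0408

8.0408


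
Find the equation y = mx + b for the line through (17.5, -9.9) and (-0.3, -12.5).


m = (-2.6)/(-17.8) = 0.1461
b = y1 - m*x1 = -9.9 - (-2.6*17.5)/(-17.8) = -9.9 - 2.5562 = -12.4562

y = 0.1461x - 12.4562


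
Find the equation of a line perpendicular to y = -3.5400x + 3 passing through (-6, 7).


Perpendicular slope = -1/m1 = -1/(-3.5400) = 0.2825
b2 = y0 - m2*x0 = 7 - 6/(-3.5400) = 7 + 1.6949 = 8.6949

y = 0.2825x + 8.6949


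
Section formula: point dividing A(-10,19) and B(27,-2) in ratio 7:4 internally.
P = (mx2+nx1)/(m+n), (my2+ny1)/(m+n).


Px = (7*27 + 4*(-10))/11 = 149/11 = 13.5455
Py = (7*(-2) + 4*19)/11 = 62/11 = 5.6364

P = (13.5455, 5.6364)


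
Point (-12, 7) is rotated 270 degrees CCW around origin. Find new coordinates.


cos(270) = 0, sin(270) = -1
x' = -12*0 - 7*(-1) = 7
y' = -12*(-1) + 7*0 = 12

(7, 12)


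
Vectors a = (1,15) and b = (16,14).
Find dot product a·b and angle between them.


a·b = 1*16 + 15*14 = 16 + 210 = 226
|a| = sqrt(1+225) = 15.0333
|b| = sqrt(256+196) = 21.2603
cos(theta) = 226/(sqrt(226)*sqrt(452)) = 226/sqrt(102152) = 0.707107
theta = arccos(226/sqrt(102152)) = 45.0000 degrees

a·b = 226, theta = 45.0000 deg


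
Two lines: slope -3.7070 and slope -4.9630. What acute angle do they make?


m1-m2 = 1.256
1+m1*m2 = 19.397841
tan(theta) = |1.256/19.397841| = 0.064749
theta = arctan(|1.256/19.397841|) = 3.7047 degrees (acute angle)

3.7047 degrees


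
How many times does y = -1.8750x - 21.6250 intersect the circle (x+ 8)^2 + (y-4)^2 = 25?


Substitute y = -1.8750x - 21.6250: (x+ 8)^2 + (-1.8750x- 21.6250-4)^2 = 25
Expand to Ax^2 + Bx + C = 0, where b-k = -25.625
A = 1+m^2 = 4.515625
B = 2(m(b-k) - h) = 2(-1.8750*(-25.625) + 8) = 112.09375
C = h^2 + (b-k)^2 - r^2 = 64 + 656.640625 - 25 = 695.640625
disc = B^2-4AC = 12565.0088 - 12565.0088 = 0
disc = 0

1 intersection point (tangent)


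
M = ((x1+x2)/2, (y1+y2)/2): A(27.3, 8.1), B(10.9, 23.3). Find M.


Mx = (27.3 + 10.9)/2 = 38.2/2 = 19.1000
My = (8.1 + 23.3)/2 = 31.4/2 = 15.7000

(19.1000, 15.7000)


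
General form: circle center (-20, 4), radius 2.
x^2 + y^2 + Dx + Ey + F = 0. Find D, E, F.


(x+ 20)^2 + (y-4)^2 = 2^2
D = -2h = 40, E = -2k = -8
F = h^2+k^2-r^2 = 400+16-4 = 412

D = 40, E = -8, F = 412


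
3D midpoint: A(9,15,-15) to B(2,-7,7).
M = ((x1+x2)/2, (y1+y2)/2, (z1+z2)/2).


Mx = (9+2)/2 = 5.5000
My = (15- 7)/2 = 4.0000
Mz = (-15+7)/2 = -4.0000

M = (5.5000, 4.0000, -4.0000)


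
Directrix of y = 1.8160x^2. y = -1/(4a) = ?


a = 1.8160
1/(4a) = 0.1377
directrix: y = -0.1377 = -0.1377

y = -0.1377


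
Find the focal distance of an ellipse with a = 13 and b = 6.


c^2 = 13^2 - 6^2 = 169 - 36 = 133
c = sqrt(133) = 11.5326

c = 11.5326


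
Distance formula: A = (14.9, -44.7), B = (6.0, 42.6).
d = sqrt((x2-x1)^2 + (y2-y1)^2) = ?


dx = 6.0 - 14.9 = -8.9
dy = 42.6 + 44.7 = 87.3
d = sqrt(79.21 + 7621.29) = sqrt(7700.5) = 87.7525

87.7525


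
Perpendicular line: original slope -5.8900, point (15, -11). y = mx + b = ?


Perpendicular slope = -1/m1 = -1/(-5.8900) = 0.1698
b2 = y0 - m2*x0 = -11 + 15/(-5.8900) = -11 - 2.5467 = -13.5467

y = 0.1698x - 13.5467


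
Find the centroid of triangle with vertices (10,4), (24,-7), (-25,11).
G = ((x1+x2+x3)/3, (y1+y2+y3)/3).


Gx = (10+24- 25)/3 = 9/3 = 3.0000
Gy = (4- 7+11)/3 = 8/3 = 2.6667

G = (3.0000, 2.6667)


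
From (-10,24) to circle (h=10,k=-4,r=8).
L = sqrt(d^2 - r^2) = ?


d = sqrt((-10-10)^2 + (24+ 4)^2) = sqrt(400+784) = 34.4093
L = sqrt(1184.0000 - 64) = sqrt(1120.0000) = 33.4664

33.4664


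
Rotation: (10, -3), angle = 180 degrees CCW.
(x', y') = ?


cos(180) = -1, sin(180) = 0
x' = 10*(-1) + 3*0 = -10
y' = 10*0 - 3*(-1) = 3

(-10, 3)


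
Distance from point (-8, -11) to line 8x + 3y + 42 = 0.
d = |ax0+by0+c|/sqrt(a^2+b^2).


|8*(-8) + 3*(-11) + 42| = |-55| = 55
sqrt(64 + 9) = sqrt(73) = 8.5440
d = 55/sqrt(73) = 6.4373

6.4373


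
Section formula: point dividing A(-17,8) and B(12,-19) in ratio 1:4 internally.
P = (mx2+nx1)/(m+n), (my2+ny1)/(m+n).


Px = (1*12 + 4*(-17))/5 = -56/5 = -11.2000
Py = (1*(-19) + 4*8)/5 = 13/5 = 2.6000

P = (-11.2000, 2.6000)


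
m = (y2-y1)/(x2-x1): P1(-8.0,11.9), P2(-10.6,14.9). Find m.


dy = 14.9 - 11.9 = 3.0
dx = -10.6 + 8.0 = -2.6
m = 3.0/(-2.6) = -1.1538

m = -1.1538


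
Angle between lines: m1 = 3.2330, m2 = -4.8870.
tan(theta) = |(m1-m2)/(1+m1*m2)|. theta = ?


m1-m2 = 8.12
1+m1*m2 = -14.799671
tan(theta) = |8.12/(-14.799671)| = 0.548661
theta = arctan(|8.12/(-14.799671)|) = 28.7519 degrees (acute angle)

28.7519 degrees


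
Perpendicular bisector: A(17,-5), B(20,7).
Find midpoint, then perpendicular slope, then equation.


Midpoint = (18.5, 1)
Slope of AB = dy/dx = 12/3 = 4.0000
Perp slope = -dx/dy = -3/12 = -0.2500
b = My - (perp slope)*Mx = 1 + (3*18.5)/12 = 1 + 4.6250 = 5.6250

y = -0.2500x + 5.6250


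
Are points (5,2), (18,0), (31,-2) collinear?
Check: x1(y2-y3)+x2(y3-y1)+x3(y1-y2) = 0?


5*(0+ 2) + 18*(-2-2) + 31*(2-0)
= 10 - 72 + 62 = 0

Yes, collinear (determinant = 0)


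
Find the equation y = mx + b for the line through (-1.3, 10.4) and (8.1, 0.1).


m = (-10.3)/(9.4) = -1.0957
b = y1 - m*x1 = 10.4 - (-10.3*(-1.3))/(9.4) = 10.4 - 1.4245 = 8.9755

y = -1.0957x + 8.9755


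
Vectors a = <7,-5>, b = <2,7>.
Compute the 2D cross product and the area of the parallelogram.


cross = 7*7 + 5*2 = 49 + 10 = 59
Parallelogram area = |59| = 59

cross = 59, parallelogram area = 59


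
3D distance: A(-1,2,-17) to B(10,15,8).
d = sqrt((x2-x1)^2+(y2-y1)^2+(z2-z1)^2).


dx=11, dy=13, dz=25
d = sqrt(121+169+625) = sqrt(915) = 30.2490

30.2490


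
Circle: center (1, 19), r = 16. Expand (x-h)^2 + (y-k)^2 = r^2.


(x-1)^2 + (y-19)^2 = 16^2
D = -2h = -2, E = -2k = -38
F = h^2+k^2-r^2 = 1+361-256 = 106

x^2 + y^2 - 2x - 38y + 106 = 0


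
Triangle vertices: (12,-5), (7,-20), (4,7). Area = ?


12*(-20-7) = -324
7*(7+ 5) = 84
4*(-5+ 20) = 60
sum = -180
Area = |-180|/2 = 90.0000

90.0000 sq units


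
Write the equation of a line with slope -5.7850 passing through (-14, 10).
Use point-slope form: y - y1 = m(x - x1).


y - 10 = -5.7850(x + 14)
y = -5.7850x + 10 + 5.7850*(-14)
y = -5.7850x - 70.9900

y = -5.7850x - 70.9900


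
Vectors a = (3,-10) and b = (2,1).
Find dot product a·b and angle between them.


a·b = 3*2 - 10*1 = 6 - 10 = -4
|a| = sqrt(9+100) = 10.4403
|b| = sqrt(4+1) = 2.2361
cos(theta) = -4/(sqrt(109)*sqrt(5)) = -4/sqrt(545) = -0.171341
theta = arccos(-4/sqrt(545)) = 99.8658 degrees

a·b = -4, theta = 99.8658 deg


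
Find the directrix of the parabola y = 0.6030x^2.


a = 0.6030
1/(4a) = 0.4146
directrix: y = -0.4146 = -0.4146

y = -0.4146


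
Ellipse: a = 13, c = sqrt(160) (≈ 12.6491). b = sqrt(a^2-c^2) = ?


b^2 = 13^2 - (sqrt(160))^2 = 169 - 160 = 9
b = sqrt(9) = 3

b = 3


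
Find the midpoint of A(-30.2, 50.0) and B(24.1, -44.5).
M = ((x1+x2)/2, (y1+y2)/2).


Mx = (-30.2 + 24.1)/2 = -6.1/2 = -3.0500
My = (50.0 - 44.5)/2 = 5.5/2 = 2.7500

(-3.0500, 2.7500)


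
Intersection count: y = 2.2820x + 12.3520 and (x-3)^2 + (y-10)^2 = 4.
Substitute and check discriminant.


Substitute y = 2.2820x + 12.3520: (x-3)^2 + (2.2820x+12.3520-10)^2 = 4
Expand to Ax^2 + Bx + C = 0, where b-k = 2.352
A = 1+m^2 = 6.207524
B = 2(m(b-k) - h) = 2(2.2820*2.352 - 3) = 4.734528
C = h^2 + (b-k)^2 - r^2 = 9 + 5.531904 - 4 = 10.531904
disc = B^2-4AC = 22.4158 - 261.5082 = -239.0924
disc < 0

0 intersection points


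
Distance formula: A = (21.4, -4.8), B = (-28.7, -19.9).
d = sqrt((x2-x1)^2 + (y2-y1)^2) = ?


dx = -28.7 - 21.4 = -50.1
dy = -19.9 + 4.8 = -15.1
d = sqrt(2510.01 + 228.01) = sqrt(2738.02) = 52.3261

52.3261


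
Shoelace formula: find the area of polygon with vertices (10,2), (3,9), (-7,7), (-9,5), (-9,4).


sum(xi*y_{i+1}) = 10*9 + 3*7 - 7*5 - 9*4 - 9*2 = 22
sum(yi*x_{i+1}) = 2*3 + 9*(-7) + 7*(-9) + 5*(-9) + 4*10 = -125
Area = |22 + 125|/2 = 147/2 = 73.5000

73.5000 sq units


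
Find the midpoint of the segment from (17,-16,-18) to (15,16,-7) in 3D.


Mx = (17+15)/2 = 16.0000
My = (-16+16)/2 = 0
Mz = (-18- 7)/2 = -12.5000

M = (16.0000, 0, -12.5000)


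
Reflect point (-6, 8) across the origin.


Reflection rule for origin: (-x, -y)
(-6, 8) -> (6, -8)

(6, -8)


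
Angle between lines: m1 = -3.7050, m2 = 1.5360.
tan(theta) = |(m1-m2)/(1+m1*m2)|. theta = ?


m1-m2 = -5.241
1+m1*m2 = -4.69088
tan(theta) = |-5.241/(-4.69088)| = 1.117274
theta = arctan(|-5.241/(-4.69088)|) = 48.1703 degrees (acute angle)

48.1703 degrees


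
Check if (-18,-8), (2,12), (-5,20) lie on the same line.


-18*(12-20) + 2*(20+ 8) - 5*(-8-12)
= 144 + 56 + 100 = 300

No, not collinear (determinant = 300)


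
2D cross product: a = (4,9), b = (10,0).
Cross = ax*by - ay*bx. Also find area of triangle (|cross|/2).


cross = 4*0 - 9*10 = 0 - 90 = -90
Triangle area = |-90|/2 = 90/2 = 45.0000

cross = -90, triangle area = 45.0000


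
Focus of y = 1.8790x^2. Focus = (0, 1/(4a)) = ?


a = 1.8790
4a = 7.5160
focus = (0, 1/7.5160) = (0, 0.1330)

Focus = (0, 0.1330)


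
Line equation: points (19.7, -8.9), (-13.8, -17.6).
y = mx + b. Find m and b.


m = (-8.7)/(-33.5) = 0.2597
b = y1 - m*x1 = -8.9 - (-8.7*19.7)/(-33.5) = -8.9 - 5.1161 = -14.0161

y = 0.2597x - 14.0161


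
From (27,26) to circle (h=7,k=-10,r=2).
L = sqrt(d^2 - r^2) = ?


d = sqrt((27-7)^2 + (26+ 10)^2) = sqrt(400+1296) = 41.1825
L = sqrt(1696.0000 - 4) = sqrt(1692.0000) = 41.1339

41.1339


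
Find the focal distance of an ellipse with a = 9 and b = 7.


c^2 = 9^2 - 7^2 = 81 - 49 = 32
c = sqrt(32) = 5.6569

c = 5.6569


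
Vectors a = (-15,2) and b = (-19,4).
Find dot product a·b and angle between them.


a·b = -15*(-19) + 2*4 = 285 + 8 = 293
|a| = sqrt(225+4) = 15.1327
|b| = sqrt(361+16) = 19.4165
cos(theta) = 293/(sqrt(229)*sqrt(377)) = 293/sqrt(86333) = 0.997193
theta = arccos(293/sqrt(86333)) = 4.2940 degrees

a·b = 293, theta = 4.2940 deg


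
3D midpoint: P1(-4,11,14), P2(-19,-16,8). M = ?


Mx = (-4- 19)/2 = -11.5000
My = (11- 16)/2 = -2.5000
Mz = (14+8)/2 = 11.0000

M = (-11.5000, -2.5000, 11.0000)


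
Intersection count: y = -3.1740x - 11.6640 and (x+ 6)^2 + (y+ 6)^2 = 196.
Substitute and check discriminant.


Substitute y = -3.1740x - 11.6640: (x+ 6)^2 + (-3.1740x- 11.6640+ 6)^2 = 196
Expand to Ax^2 + Bx + C = 0, where b-k = -5.664
A = 1+m^2 = 11.074276
B = 2(m(b-k) - h) = 2(-3.1740*(-5.664) + 6) = 47.955072
C = h^2 + (b-k)^2 - r^2 = 36 + 32.080896 - 196 = -127.919104
disc = B^2-4AC = 2299.6889 + 5666.4459 = 7966.1348
disc > 0

2 intersection points


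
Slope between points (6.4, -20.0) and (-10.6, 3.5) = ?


dy = 3.5 + 20.0 = 23.5
dx = -10.6 - 6.4 = -17.0
m = 23.5/(-17.0) = -1.3824

m = -1.3824


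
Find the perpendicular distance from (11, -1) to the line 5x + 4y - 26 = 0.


|5*11 + 4*(-1) - 26| = |25| = 25
sqrt(25 + 16) = sqrt(41) = 6.4031
d = 25/sqrt(41) = 3.9043

3.9043


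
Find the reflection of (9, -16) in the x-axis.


Reflection rule for x-axis: (x, -y)
(9, -16) -> (9, 16)

(9, 16)


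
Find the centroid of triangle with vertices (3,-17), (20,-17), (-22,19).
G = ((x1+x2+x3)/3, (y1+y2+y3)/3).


Gx = (3+20- 22)/3 = 1/3 = 0.3333
Gy = (-17- 17+19)/3 = -15/3 = -5.0000

G = (0.3333, -5.0000)


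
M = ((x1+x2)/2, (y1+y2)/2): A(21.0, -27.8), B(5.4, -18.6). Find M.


Mx = (21.0 + 5.4)/2 = 26.4/2 = 13.2000
My = (-27.8 - 18.6)/2 = -46.4/2 = -23.2000

(13.2000, -23.2000)


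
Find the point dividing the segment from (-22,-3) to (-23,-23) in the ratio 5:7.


Px = (5*(-23) + 7*(-22))/12 = -269/12 = -22.4167
Py = (5*(-23) + 7*(-3))/12 = -136/12 = -11.3333

P = (-22.4167, -11.3333)


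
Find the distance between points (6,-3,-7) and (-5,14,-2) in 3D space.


dx=-11, dy=17, dz=5
d = sqrt(121+289+25) = sqrt(435) = 20.8567

20.8567


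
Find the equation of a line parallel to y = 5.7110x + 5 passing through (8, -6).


Parallel lines have equal slopes.
m2 = 5.7110
b2 = -6 - 5.7110*8 = -51.6880

y = 5.7110x - 51.6880


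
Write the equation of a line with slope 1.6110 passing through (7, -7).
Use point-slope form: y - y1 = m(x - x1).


y + 7 = 1.6110(x - 7)
y = 1.6110x - 7 - 1.6110*7
y = 1.6110x - 18.2770

y = 1.6110x - 18.2770


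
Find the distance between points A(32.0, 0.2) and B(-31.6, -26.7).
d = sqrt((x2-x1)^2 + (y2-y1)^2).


dx = -31.6 - 32.0 = -63.6
dy = -26.7 - 0.2 = -26.9
d = sqrt(4044.96 + 723.61) = sqrt(4768.57) = 69.0548

69.0548


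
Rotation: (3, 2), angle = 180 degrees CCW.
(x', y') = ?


cos(180) = -1, sin(180) = 0
x' = 3*(-1) - 2*0 = -3
y' = 3*0 + 2*(-1) = -2

(-3, -2)


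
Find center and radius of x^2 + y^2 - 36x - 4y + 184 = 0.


h = -D/2 = 36/2 = 18
k = -E/2 = 4/2 = 2
r^2 = h^2 + k^2 - F = 324 + 4 - 184 = 144
r = 12

Center (18, 2), radius = 12


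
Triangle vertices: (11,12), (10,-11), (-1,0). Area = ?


11*(-11-0) = -121
10*(0-12) = -120
-1*(12+ 11) = -23
sum = -264
Area = |-264|/2 = 132.0000

132.0000 sq units


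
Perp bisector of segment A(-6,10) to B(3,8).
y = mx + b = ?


Midpoint = (-1.5, 9)
Slope of AB = dy/dx = -2/9 = -0.2222
Perp slope = -dx/dy = 9/2 = 4.5000
b = My - (perp slope)*Mx = 9 + (9*(-1.5))/(-2) = 9 + 6.7500 = 15.7500

y = 4.5000x + 15.7500


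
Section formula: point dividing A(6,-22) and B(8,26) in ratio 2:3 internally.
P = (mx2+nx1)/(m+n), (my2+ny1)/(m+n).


Px = (2*8 + 3*6)/5 = 34/5 = 6.8000
Py = (2*26 + 3*(-22))/5 = -14/5 = -2.8000

P = (6.8000, -2.8000)


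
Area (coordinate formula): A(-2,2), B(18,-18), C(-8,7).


-2*(-18-7) = 50
18*(7-2) = 90
-8*(2+ 18) = -160
sum = -20
Area = |-20|/2 = 10.0000

10.0000 sq units


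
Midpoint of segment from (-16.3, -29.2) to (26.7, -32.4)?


Mx = (-16.3 + 26.7)/2 = 10.4/2 = 5.2000
My = (-29.2 - 32.4)/2 = -61.6/2 = -30.8000

(5.2000, -30.8000)


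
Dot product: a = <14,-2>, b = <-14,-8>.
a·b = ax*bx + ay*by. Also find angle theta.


a·b = 14*(-14) - 2*(-8) = -196 + 16 = -180
|a| = sqrt(196+4) = 14.1421
|b| = sqrt(196+64) = 16.1245
cos(theta) = -180/(sqrt(200)*sqrt(260)) = -180/sqrt(52000) = -0.789352
theta = arccos(-180/sqrt(52000)) = 142.1250 degrees

a·b = -180, theta = 142.1250 deg


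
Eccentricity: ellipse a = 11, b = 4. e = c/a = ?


c = sqrt(121-16) = sqrt(105) = 10.2470
e = c/a = sqrt(105)/11 = 0.9315

e = 0.9315


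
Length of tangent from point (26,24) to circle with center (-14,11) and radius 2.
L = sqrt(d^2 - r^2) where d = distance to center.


d = sqrt((26+ 14)^2 + (24-11)^2) = sqrt(1600+169) = 42.0595
L = sqrt(1769.0000 - 4) = sqrt(1765.0000) = 42.0119

42.0119


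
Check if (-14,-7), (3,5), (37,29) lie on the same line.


-14*(5-29) + 3*(29+ 7) + 37*(-7-5)
= 336 + 108 - 444 = 0

Yes, collinear (determinant = 0)


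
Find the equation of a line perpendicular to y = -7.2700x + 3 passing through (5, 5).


Perpendicular slope = -1/m1 = -1/(-7.2700) = 0.1376
b2 = y0 - m2*x0 = 5 + 5/(-7.2700) = 5 - 0.6878 = 4.3122

y = 0.1376x + 4.3122


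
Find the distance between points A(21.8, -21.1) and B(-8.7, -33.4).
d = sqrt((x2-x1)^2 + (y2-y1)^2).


dx = -8.7 - 21.8 = -30.5
dy = -33.4 + 21.1 = -12.3
d = sqrt(930.25 + 151.29) = sqrt(1081.54) = 32.8868

32.8868
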